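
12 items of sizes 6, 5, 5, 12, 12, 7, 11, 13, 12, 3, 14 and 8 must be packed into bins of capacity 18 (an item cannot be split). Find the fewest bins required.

Total = 14 + 13 + 12 + 12 + 12 + 11 + 8 + 7 + 6 + 5 + 5 + 3 = 108.
Lower bound: ⌈108/18⌉ = 6 bins.
A packing using 7 bins:
  bin 1: 14 + 3 = 17
  bin 2: 13 + 5 = 18
  bin 3: 12 + 6 = 18
  bin 4: 12 + 5 = 17
  bin 5: 12 = 12
  bin 6: 11 + 7 = 18
  bin 7: 8 = 8
No arrangement into 6 bins stays within capacity, so 7 is optimal.

7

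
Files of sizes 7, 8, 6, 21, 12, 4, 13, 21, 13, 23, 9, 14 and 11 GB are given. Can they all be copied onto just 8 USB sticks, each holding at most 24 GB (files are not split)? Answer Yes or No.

A valid assignment using 8 USB sticks:
  USB stick 1: 23 = 23
  USB stick 2: 21 = 21
  USB stick 3: 21 = 21
  USB stick 4: 14 + 9 = 23
  USB stick 5: 13 + 11 = 24
  USB stick 6: 13 + 8 = 21
  USB stick 7: 12 + 7 + 4 = 23
  USB stick 8: 6 = 6
Every load is within 24 GB, so 8 USB sticks suffice.

Yes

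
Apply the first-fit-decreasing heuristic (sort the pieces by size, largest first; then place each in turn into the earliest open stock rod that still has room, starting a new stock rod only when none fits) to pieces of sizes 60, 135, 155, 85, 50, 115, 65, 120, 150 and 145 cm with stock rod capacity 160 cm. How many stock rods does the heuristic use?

8

Sorted descending: 155, 150, 145, 135, 120, 115, 85, 65, 60, 50.
  155 → stock rod 1 (new)  [load 155/160]
  150 → stock rod 2 (new)  [load 150/160]
  145 → stock rod 3 (new)  [load 145/160]
  135 → stock rod 4 (new)  [load 135/160]
  120 → stock rod 5 (new)  [load 120/160]
  115 → stock rod 6 (new)  [load 115/160]
  85 → stock rod 7 (new)  [load 85/160]
  65 → stock rod 7  [load 150/160]
  60 → stock rod 8 (new)  [load 60/160]
  50 → stock rod 8  [load 110/160]
8 stock rods opened.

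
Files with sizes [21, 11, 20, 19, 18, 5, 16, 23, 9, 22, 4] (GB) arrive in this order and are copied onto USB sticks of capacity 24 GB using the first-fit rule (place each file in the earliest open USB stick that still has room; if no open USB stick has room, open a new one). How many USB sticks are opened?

  21 → USB stick 1 (new)  [load 21/24]
  11 → USB stick 2 (new)  [load 11/24]
  20 → USB stick 3 (new)  [load 20/24]
  19 → USB stick 4 (new)  [load 19/24]
  18 → USB stick 5 (new)  [load 18/24]
  5 → USB stick 2  [load 16/24]
  16 → USB stick 6 (new)  [load 16/24]
  23 → USB stick 7 (new)  [load 23/24]
  9 → USB stick 8 (new)  [load 9/24]
  22 → USB stick 9 (new)  [load 22/24]
  4 → USB stick 2  [load 20/24]
9 USB sticks opened.

9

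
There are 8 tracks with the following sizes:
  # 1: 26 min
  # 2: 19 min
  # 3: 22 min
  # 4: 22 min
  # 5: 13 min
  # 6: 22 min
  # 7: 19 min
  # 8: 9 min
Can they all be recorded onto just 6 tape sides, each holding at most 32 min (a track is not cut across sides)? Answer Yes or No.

Yes

A valid assignment using 6 tape sides:
  side 1: 26 = 26
  side 2: 22 + 9 = 31
  side 3: 22 = 22
  side 4: 22 = 22
  side 5: 19 + 13 = 32
  side 6: 19 = 19
Every load is within 32 min, so 6 tape sides suffice.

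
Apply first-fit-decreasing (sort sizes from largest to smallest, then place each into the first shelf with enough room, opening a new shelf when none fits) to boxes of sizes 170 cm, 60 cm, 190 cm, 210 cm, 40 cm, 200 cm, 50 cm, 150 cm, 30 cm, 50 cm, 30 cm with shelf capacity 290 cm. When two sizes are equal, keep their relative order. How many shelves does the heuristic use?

Sorted descending: 210, 200, 190, 170, 150, 60, 50, 50, 40, 30, 30.
  210 → shelf 1 (new)  [load 210/290]
  200 → shelf 2 (new)  [load 200/290]
  190 → shelf 3 (new)  [load 190/290]
  170 → shelf 4 (new)  [load 170/290]
  150 → shelf 5 (new)  [load 150/290]
  60 → shelf 1  [load 270/290]
  50 → shelf 2  [load 250/290]
  50 → shelf 3  [load 240/290]
  40 → shelf 2  [load 290/290]
  30 → shelf 3  [load 270/290]
  30 → shelf 4  [load 200/290]
5 shelves opened.

5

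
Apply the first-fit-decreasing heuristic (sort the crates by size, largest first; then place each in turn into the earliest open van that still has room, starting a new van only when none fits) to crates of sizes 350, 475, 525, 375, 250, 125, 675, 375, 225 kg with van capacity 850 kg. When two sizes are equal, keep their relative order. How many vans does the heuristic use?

5

Sorted descending: 675, 525, 475, 375, 375, 350, 250, 225, 125.
  675 → van 1 (new)  [load 675/850]
  525 → van 2 (new)  [load 525/850]
  475 → van 3 (new)  [load 475/850]
  375 → van 3  [load 850/850]
  375 → van 4 (new)  [load 375/850]
  350 → van 4  [load 725/850]
  250 → van 2  [load 775/850]
  225 → van 5 (new)  [load 225/850]
  125 → van 1  [load 800/850]
5 vans opened.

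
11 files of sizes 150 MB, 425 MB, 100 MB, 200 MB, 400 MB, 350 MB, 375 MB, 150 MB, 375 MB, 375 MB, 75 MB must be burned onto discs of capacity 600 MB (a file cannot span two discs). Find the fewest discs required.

6

Total = 425 + 400 + 375 + 375 + 375 + 350 + 200 + 150 + 150 + 100 + 75 = 2975 MB.
Lower bound: ⌈2975/600⌉ = 5 discs.
Also, 6 files each exceed 300 MB, and no two of those can share a disc, so at least 6 discs are needed.
A packing using 6 discs:
  disc 1: 425 + 150 = 575
  disc 2: 400 + 200 = 600
  disc 3: 375 + 150 + 75 = 600
  disc 4: 375 + 100 = 475
  disc 5: 375 = 375
  disc 6: 350 = 350
This matches the lower bound, so 6 is optimal.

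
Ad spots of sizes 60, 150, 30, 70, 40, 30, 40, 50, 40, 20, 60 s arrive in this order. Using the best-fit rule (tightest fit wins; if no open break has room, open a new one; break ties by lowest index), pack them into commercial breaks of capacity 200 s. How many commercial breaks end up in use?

3

  60 → break 1 (new)  [load 60/200]
  150 → break 2 (new)  [load 150/200]
  30 → break 2  [load 180/200]
  70 → break 1  [load 130/200]
  40 → break 1  [load 170/200]
  30 → break 1  [load 200/200]
  40 → break 3 (new)  [load 40/200]
  50 → break 3  [load 90/200]
  40 → break 3  [load 130/200]
  20 → break 2  [load 200/200]
  60 → break 3  [load 190/200]
3 commercial breaks opened.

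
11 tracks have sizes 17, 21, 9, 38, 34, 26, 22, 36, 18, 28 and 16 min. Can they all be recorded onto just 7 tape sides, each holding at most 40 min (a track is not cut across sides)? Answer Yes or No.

No

Total = 265 min; ⌈265/40⌉ = 7.
The bound of 7 does not rule out 7, but exhaustive search shows no assignment into 7 tape sides of capacity 40 min exists — the minimum is 8.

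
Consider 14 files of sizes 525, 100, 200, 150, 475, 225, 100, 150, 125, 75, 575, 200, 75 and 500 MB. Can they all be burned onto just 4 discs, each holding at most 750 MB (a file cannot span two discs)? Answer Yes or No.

Total = 3475 MB; ⌈3475/750⌉ = 5.
At least 5 discs are required, but only 4 are allowed.

No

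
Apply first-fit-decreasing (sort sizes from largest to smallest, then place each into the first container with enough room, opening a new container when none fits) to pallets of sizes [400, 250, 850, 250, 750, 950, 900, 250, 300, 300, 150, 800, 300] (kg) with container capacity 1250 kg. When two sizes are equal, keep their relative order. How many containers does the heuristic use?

6

Sorted descending: 950, 900, 850, 800, 750, 400, 300, 300, 300, 250, 250, 250, 150.
  950 → container 1 (new)  [load 950/1250]
  900 → container 2 (new)  [load 900/1250]
  850 → container 3 (new)  [load 850/1250]
  800 → container 4 (new)  [load 800/1250]
  750 → container 5 (new)  [load 750/1250]
  400 → container 3  [load 1250/1250]
  300 → container 1  [load 1250/1250]
  300 → container 2  [load 1200/1250]
  300 → container 4  [load 1100/1250]
  250 → container 5  [load 1000/1250]
  250 → container 5  [load 1250/1250]
  250 → container 6 (new)  [load 250/1250]
  150 → container 4  [load 1250/1250]
6 containers opened.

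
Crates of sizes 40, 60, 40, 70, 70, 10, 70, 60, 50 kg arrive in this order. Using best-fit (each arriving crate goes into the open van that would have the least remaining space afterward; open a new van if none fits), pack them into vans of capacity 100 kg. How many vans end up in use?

6

  40 → van 1 (new)  [load 40/100]
  60 → van 1  [load 100/100]
  40 → van 2 (new)  [load 40/100]
  70 → van 3 (new)  [load 70/100]
  70 → van 4 (new)  [load 70/100]
  10 → van 3  [load 80/100]
  70 → van 5 (new)  [load 70/100]
  60 → van 2  [load 100/100]
  50 → van 6 (new)  [load 50/100]
6 vans opened.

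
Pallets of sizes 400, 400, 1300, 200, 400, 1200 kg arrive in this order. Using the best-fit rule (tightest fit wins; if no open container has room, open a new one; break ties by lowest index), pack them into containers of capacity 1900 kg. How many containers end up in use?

  400 → container 1 (new)  [load 400/1900]
  400 → container 1  [load 800/1900]
  1300 → container 2 (new)  [load 1300/1900]
  200 → container 2  [load 1500/1900]
  400 → container 2  [load 1900/1900]
  1200 → container 3 (new)  [load 1200/1900]
3 containers opened.

3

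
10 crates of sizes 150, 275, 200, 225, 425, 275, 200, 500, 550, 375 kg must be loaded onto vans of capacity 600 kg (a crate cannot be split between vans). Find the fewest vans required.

Total = 550 + 500 + 425 + 375 + 275 + 275 + 225 + 200 + 200 + 150 = 3175 kg.
Lower bound: ⌈3175/600⌉ = 6 vans.
A packing using 6 vans:
  van 1: 550 = 550
  van 2: 500 = 500
  van 3: 425 + 150 = 575
  van 4: 375 + 225 = 600
  van 5: 275 + 275 = 550
  van 6: 200 + 200 = 400
This matches the lower bound, so 6 is optimal.

6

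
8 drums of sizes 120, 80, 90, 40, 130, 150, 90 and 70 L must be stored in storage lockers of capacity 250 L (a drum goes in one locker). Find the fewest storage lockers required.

Total = 150 + 130 + 120 + 90 + 90 + 80 + 70 + 40 = 770 L.
Lower bound: ⌈770/250⌉ = 4 storage lockers.
A packing using 4 storage lockers:
  locker 1: 150 + 90 = 240
  locker 2: 130 + 120 = 250
  locker 3: 90 + 80 + 70 = 240
  locker 4: 40 = 40
This matches the lower bound, so 4 is optimal.

4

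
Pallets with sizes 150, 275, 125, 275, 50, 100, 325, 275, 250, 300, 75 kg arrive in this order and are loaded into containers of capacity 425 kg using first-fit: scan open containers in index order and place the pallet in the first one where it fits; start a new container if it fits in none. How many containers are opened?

6

  150 → container 1 (new)  [load 150/425]
  275 → container 1  [load 425/425]
  125 → container 2 (new)  [load 125/425]
  275 → container 2  [load 400/425]
  50 → container 3 (new)  [load 50/425]
  100 → container 3  [load 150/425]
  325 → container 4 (new)  [load 325/425]
  275 → container 3  [load 425/425]
  250 → container 5 (new)  [load 250/425]
  300 → container 6 (new)  [load 300/425]
  75 → container 4  [load 400/425]
6 containers opened.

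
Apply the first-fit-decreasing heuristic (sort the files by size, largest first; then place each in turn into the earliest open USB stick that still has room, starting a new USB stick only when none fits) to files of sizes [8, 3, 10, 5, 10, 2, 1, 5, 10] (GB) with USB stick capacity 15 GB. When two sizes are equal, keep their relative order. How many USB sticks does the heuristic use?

4

Sorted descending: 10, 10, 10, 8, 5, 5, 3, 2, 1.
  10 → USB stick 1 (new)  [load 10/15]
  10 → USB stick 2 (new)  [load 10/15]
  10 → USB stick 3 (new)  [load 10/15]
  8 → USB stick 4 (new)  [load 8/15]
  5 → USB stick 1  [load 15/15]
  5 → USB stick 2  [load 15/15]
  3 → USB stick 3  [load 13/15]
  2 → USB stick 3  [load 15/15]
  1 → USB stick 4  [load 9/15]
4 USB sticks opened.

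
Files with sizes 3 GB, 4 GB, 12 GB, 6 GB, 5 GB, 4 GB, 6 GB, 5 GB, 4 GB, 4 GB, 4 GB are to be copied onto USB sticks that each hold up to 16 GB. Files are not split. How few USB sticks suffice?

Total = 12 + 6 + 6 + 5 + 5 + 4 + 4 + 4 + 4 + 4 + 3 = 57 GB.
Lower bound: ⌈57/16⌉ = 4 USB sticks.
A packing using 4 USB sticks:
  USB stick 1: 12 + 4 = 16
  USB stick 2: 6 + 6 + 4 = 16
  USB stick 3: 5 + 5 + 4 = 14
  USB stick 4: 4 + 4 + 3 = 11
This matches the lower bound, so 4 is optimal.

4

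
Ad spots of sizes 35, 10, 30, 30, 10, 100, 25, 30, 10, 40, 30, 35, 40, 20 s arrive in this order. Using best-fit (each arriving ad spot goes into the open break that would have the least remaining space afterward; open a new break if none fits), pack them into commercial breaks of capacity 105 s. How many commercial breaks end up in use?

5

  35 → break 1 (new)  [load 35/105]
  10 → break 1  [load 45/105]
  30 → break 1  [load 75/105]
  30 → break 1  [load 105/105]
  10 → break 2 (new)  [load 10/105]
  100 → break 3 (new)  [load 100/105]
  25 → break 2  [load 35/105]
  30 → break 2  [load 65/105]
  10 → break 2  [load 75/105]
  40 → break 4 (new)  [load 40/105]
  30 → break 2  [load 105/105]
  35 → break 4  [load 75/105]
  40 → break 5 (new)  [load 40/105]
  20 → break 4  [load 95/105]
5 commercial breaks opened.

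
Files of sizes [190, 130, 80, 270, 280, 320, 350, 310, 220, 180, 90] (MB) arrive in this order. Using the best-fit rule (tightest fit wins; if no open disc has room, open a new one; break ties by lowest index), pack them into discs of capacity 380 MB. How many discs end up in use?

8

  190 → disc 1 (new)  [load 190/380]
  130 → disc 1  [load 320/380]
  80 → disc 2 (new)  [load 80/380]
  270 → disc 2  [load 350/380]
  280 → disc 3 (new)  [load 280/380]
  320 → disc 4 (new)  [load 320/380]
  350 → disc 5 (new)  [load 350/380]
  310 → disc 6 (new)  [load 310/380]
  220 → disc 7 (new)  [load 220/380]
  180 → disc 8 (new)  [load 180/380]
  90 → disc 3  [load 370/380]
8 discs opened.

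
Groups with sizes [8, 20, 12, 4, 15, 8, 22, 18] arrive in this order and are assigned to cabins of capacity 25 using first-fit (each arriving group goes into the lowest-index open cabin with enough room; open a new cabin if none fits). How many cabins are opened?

  8 → cabin 1 (new)  [load 8/25]
  20 → cabin 2 (new)  [load 20/25]
  12 → cabin 1  [load 20/25]
  4 → cabin 1  [load 24/25]
  15 → cabin 3 (new)  [load 15/25]
  8 → cabin 3  [load 23/25]
  22 → cabin 4 (new)  [load 22/25]
  18 → cabin 5 (new)  [load 18/25]
5 cabins opened.

5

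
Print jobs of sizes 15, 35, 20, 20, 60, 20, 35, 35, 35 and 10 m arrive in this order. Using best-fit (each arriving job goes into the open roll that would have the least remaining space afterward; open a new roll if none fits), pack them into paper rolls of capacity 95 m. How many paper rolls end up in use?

  15 → roll 1 (new)  [load 15/95]
  35 → roll 1  [load 50/95]
  20 → roll 1  [load 70/95]
  20 → roll 1  [load 90/95]
  60 → roll 2 (new)  [load 60/95]
  20 → roll 2  [load 80/95]
  35 → roll 3 (new)  [load 35/95]
  35 → roll 3  [load 70/95]
  35 → roll 4 (new)  [load 35/95]
  10 → roll 2  [load 90/95]
4 paper rolls opened.

4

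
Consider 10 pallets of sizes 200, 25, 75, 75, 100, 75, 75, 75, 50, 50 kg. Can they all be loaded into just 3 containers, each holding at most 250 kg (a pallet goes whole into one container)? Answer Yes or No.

Total = 800 kg; ⌈800/250⌉ = 4.
At least 4 containers are required, but only 3 are allowed.

No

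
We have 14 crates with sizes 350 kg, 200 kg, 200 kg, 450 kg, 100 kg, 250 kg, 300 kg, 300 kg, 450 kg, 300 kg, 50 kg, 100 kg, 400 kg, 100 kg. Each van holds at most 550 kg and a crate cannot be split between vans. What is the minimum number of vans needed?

Total = 450 + 450 + 400 + 350 + 300 + 300 + 300 + 250 + 200 + 200 + 100 + 100 + 100 + 50 = 3550 kg.
Lower bound: ⌈3550/550⌉ = 7 vans.
A packing using 7 vans:
  van 1: 450 + 100 = 550
  van 2: 450 + 100 = 550
  van 3: 400 + 100 + 50 = 550
  van 4: 350 + 200 = 550
  van 5: 300 + 250 = 550
  van 6: 300 + 200 = 500
  van 7: 300 = 300
This matches the lower bound, so 7 is optimal.

7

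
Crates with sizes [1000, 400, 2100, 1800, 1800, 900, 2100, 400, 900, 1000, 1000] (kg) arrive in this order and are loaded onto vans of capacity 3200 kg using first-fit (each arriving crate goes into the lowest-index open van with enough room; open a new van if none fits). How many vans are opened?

5

  1000 → van 1 (new)  [load 1000/3200]
  400 → van 1  [load 1400/3200]
  2100 → van 2 (new)  [load 2100/3200]
  1800 → van 1  [load 3200/3200]
  1800 → van 3 (new)  [load 1800/3200]
  900 → van 2  [load 3000/3200]
  2100 → van 4 (new)  [load 2100/3200]
  400 → van 3  [load 2200/3200]
  900 → van 3  [load 3100/3200]
  1000 → van 4  [load 3100/3200]
  1000 → van 5 (new)  [load 1000/3200]
5 vans opened.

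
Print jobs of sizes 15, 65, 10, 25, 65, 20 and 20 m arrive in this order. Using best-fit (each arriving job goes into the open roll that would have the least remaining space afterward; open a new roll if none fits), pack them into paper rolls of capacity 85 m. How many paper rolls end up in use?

  15 → roll 1 (new)  [load 15/85]
  65 → roll 1  [load 80/85]
  10 → roll 2 (new)  [load 10/85]
  25 → roll 2  [load 35/85]
  65 → roll 3 (new)  [load 65/85]
  20 → roll 3  [load 85/85]
  20 → roll 2  [load 55/85]
3 paper rolls opened.

3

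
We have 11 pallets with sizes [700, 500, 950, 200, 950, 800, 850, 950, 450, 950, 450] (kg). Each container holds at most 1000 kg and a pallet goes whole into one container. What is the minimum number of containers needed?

Total = 950 + 950 + 950 + 950 + 850 + 800 + 700 + 500 + 450 + 450 + 200 = 7750 kg.
Lower bound: ⌈7750/1000⌉ = 8 containers.
A packing using 9 containers:
  container 1: 950 = 950
  container 2: 950 = 950
  container 3: 950 = 950
  container 4: 950 = 950
  container 5: 850 = 850
  container 6: 800 + 200 = 1000
  container 7: 700 = 700
  container 8: 500 + 450 = 950
  container 9: 450 = 450
No arrangement into 8 containers stays within capacity, so 9 is optimal.

9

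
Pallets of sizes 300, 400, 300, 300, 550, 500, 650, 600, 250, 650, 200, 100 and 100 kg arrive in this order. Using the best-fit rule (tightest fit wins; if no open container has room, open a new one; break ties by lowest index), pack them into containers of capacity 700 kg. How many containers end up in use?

  300 → container 1 (new)  [load 300/700]
  400 → container 1  [load 700/700]
  300 → container 2 (new)  [load 300/700]
  300 → container 2  [load 600/700]
  550 → container 3 (new)  [load 550/700]
  500 → container 4 (new)  [load 500/700]
  650 → container 5 (new)  [load 650/700]
  600 → container 6 (new)  [load 600/700]
  250 → container 7 (new)  [load 250/700]
  650 → container 8 (new)  [load 650/700]
  200 → container 4  [load 700/700]
  100 → container 2  [load 700/700]
  100 → container 6  [load 700/700]
8 containers opened.

8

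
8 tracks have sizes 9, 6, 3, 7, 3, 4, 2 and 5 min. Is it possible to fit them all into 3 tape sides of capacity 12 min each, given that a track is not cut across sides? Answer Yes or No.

Total = 39 min; ⌈39/12⌉ = 4.
At least 4 tape sides are required, but only 3 are allowed.

No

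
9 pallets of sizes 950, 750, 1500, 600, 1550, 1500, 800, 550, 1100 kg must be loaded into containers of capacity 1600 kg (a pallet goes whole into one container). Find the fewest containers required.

7

Total = 1550 + 1500 + 1500 + 1100 + 950 + 800 + 750 + 600 + 550 = 9300 kg.
Lower bound: ⌈9300/1600⌉ = 6 containers.
A packing using 7 containers:
  container 1: 1550 = 1550
  container 2: 1500 = 1500
  container 3: 1500 = 1500
  container 4: 1100 = 1100
  container 5: 950 + 600 = 1550
  container 6: 800 + 750 = 1550
  container 7: 550 = 550
No arrangement into 6 containers stays within capacity, so 7 is optimal.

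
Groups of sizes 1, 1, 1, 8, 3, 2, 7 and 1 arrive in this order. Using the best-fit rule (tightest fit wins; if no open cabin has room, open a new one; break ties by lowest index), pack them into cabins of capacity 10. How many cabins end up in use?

  1 → cabin 1 (new)  [load 1/10]
  1 → cabin 1  [load 2/10]
  1 → cabin 1  [load 3/10]
  8 → cabin 2 (new)  [load 8/10]
  3 → cabin 1  [load 6/10]
  2 → cabin 2  [load 10/10]
  7 → cabin 3 (new)  [load 7/10]
  1 → cabin 3  [load 8/10]
3 cabins opened.

3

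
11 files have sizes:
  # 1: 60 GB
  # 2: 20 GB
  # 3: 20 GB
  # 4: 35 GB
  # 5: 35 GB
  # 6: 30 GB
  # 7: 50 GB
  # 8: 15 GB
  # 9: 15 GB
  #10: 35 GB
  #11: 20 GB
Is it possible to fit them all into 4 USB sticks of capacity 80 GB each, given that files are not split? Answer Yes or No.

No

Total = 335 GB; ⌈335/80⌉ = 5.
At least 5 USB sticks are required, but only 4 are allowed.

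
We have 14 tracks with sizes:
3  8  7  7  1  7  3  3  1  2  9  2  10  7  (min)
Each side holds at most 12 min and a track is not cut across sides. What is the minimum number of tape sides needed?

Total = 10 + 9 + 8 + 7 + 7 + 7 + 7 + 3 + 3 + 3 + 2 + 2 + 1 + 1 = 70 min.
Lower bound: ⌈70/12⌉ = 6 tape sides.
Also, 7 tracks each exceed 6 min, and no two of those can share a side, so at least 7 tape sides are needed.
A packing using 7 tape sides:
  side 1: 10 + 2 = 12
  side 2: 9 + 3 = 12
  side 3: 8 + 3 + 1 = 12
  side 4: 7 + 3 + 2 = 12
  side 5: 7 + 1 = 8
  side 6: 7 = 7
  side 7: 7 = 7
This matches the lower bound, so 7 is optimal.

7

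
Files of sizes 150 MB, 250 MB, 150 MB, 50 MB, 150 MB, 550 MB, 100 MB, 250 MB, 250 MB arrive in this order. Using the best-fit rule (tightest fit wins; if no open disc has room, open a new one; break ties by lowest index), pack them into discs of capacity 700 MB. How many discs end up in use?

3

  150 → disc 1 (new)  [load 150/700]
  250 → disc 1  [load 400/700]
  150 → disc 1  [load 550/700]
  50 → disc 1  [load 600/700]
  150 → disc 2 (new)  [load 150/700]
  550 → disc 2  [load 700/700]
  100 → disc 1  [load 700/700]
  250 → disc 3 (new)  [load 250/700]
  250 → disc 3  [load 500/700]
3 discs opened.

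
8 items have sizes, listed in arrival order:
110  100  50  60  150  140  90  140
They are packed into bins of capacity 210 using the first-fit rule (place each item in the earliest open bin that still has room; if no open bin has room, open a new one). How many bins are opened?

5

  110 → bin 1 (new)  [load 110/210]
  100 → bin 1  [load 210/210]
  50 → bin 2 (new)  [load 50/210]
  60 → bin 2  [load 110/210]
  150 → bin 3 (new)  [load 150/210]
  140 → bin 4 (new)  [load 140/210]
  90 → bin 2  [load 200/210]
  140 → bin 5 (new)  [load 140/210]
5 bins opened.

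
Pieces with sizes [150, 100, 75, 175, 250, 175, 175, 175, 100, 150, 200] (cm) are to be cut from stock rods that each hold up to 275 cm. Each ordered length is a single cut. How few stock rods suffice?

8

Total = 250 + 200 + 175 + 175 + 175 + 175 + 150 + 150 + 100 + 100 + 75 = 1725 cm.
Lower bound: ⌈1725/275⌉ = 7 stock rods.
Also, 8 pieces each exceed 275/2 cm, and no two of those can share a stock rod, so at least 8 stock rods are needed.
A packing using 8 stock rods:
  stock rod 1: 250 = 250
  stock rod 2: 200 + 75 = 275
  stock rod 3: 175 + 100 = 275
  stock rod 4: 175 + 100 = 275
  stock rod 5: 175 = 175
  stock rod 6: 175 = 175
  stock rod 7: 150 = 150
  stock rod 8: 150 = 150
This matches the lower bound, so 8 is optimal.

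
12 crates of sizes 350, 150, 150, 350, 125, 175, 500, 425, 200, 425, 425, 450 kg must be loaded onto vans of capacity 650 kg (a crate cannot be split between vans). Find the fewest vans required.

7

Total = 500 + 450 + 425 + 425 + 425 + 350 + 350 + 200 + 175 + 150 + 150 + 125 = 3725 kg.
Lower bound: ⌈3725/650⌉ = 6 vans.
Also, 7 crates each exceed 325 kg, and no two of those can share a van, so at least 7 vans are needed.
A packing using 7 vans:
  van 1: 500 + 150 = 650
  van 2: 450 + 200 = 650
  van 3: 425 + 175 = 600
  van 4: 425 + 150 = 575
  van 5: 425 + 125 = 550
  van 6: 350 = 350
  van 7: 350 = 350
This matches the lower bound, so 7 is optimal.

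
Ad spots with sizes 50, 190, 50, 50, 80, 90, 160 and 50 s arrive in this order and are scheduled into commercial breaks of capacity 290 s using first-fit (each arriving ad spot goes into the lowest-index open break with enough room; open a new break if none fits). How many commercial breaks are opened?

3

  50 → break 1 (new)  [load 50/290]
  190 → break 1  [load 240/290]
  50 → break 1  [load 290/290]
  50 → break 2 (new)  [load 50/290]
  80 → break 2  [load 130/290]
  90 → break 2  [load 220/290]
  160 → break 3 (new)  [load 160/290]
  50 → break 2  [load 270/290]
3 commercial breaks opened.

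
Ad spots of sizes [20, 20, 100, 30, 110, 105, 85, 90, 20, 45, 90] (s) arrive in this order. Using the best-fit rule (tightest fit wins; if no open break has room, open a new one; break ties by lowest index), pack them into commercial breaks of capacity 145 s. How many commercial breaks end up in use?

6

  20 → break 1 (new)  [load 20/145]
  20 → break 1  [load 40/145]
  100 → break 1  [load 140/145]
  30 → break 2 (new)  [load 30/145]
  110 → break 2  [load 140/145]
  105 → break 3 (new)  [load 105/145]
  85 → break 4 (new)  [load 85/145]
  90 → break 5 (new)  [load 90/145]
  20 → break 3  [load 125/145]
  45 → break 5  [load 135/145]
  90 → break 6 (new)  [load 90/145]
6 commercial breaks opened.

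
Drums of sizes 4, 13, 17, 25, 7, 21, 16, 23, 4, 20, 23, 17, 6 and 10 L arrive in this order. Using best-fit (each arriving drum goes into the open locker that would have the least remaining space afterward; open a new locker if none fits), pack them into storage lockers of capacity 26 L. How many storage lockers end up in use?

  4 → locker 1 (new)  [load 4/26]
  13 → locker 1  [load 17/26]
  17 → locker 2 (new)  [load 17/26]
  25 → locker 3 (new)  [load 25/26]
  7 → locker 1  [load 24/26]
  21 → locker 4 (new)  [load 21/26]
  16 → locker 5 (new)  [load 16/26]
  23 → locker 6 (new)  [load 23/26]
  4 → locker 4  [load 25/26]
  20 → locker 7 (new)  [load 20/26]
  23 → locker 8 (new)  [load 23/26]
  17 → locker 9 (new)  [load 17/26]
  6 → locker 7  [load 26/26]
  10 → locker 5  [load 26/26]
9 storage lockers opened.

9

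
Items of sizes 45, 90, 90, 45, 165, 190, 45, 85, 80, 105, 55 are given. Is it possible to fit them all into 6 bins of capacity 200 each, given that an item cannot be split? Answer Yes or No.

A valid assignment using 6 bins:
  bin 1: 190 = 190
  bin 2: 165 = 165
  bin 3: 105 + 90 = 195
  bin 4: 90 + 85 = 175
  bin 5: 80 + 55 + 45 = 180
  bin 6: 45 + 45 = 90
Every load is within 200, so 6 bins suffice.

Yes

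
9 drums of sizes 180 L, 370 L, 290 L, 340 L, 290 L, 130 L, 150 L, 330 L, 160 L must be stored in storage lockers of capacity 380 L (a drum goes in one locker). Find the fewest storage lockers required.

7

Total = 370 + 340 + 330 + 290 + 290 + 180 + 160 + 150 + 130 = 2240 L.
Lower bound: ⌈2240/380⌉ = 6 storage lockers.
A packing using 7 storage lockers:
  locker 1: 370 = 370
  locker 2: 340 = 340
  locker 3: 330 = 330
  locker 4: 290 = 290
  locker 5: 290 = 290
  locker 6: 180 + 160 = 340
  locker 7: 150 + 130 = 280
No arrangement into 6 storage lockers stays within capacity, so 7 is optimal.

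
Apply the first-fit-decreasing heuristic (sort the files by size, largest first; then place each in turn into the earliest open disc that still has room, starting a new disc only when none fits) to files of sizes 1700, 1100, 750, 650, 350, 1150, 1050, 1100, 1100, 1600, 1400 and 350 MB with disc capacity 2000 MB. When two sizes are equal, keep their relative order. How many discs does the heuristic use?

8

Sorted descending: 1700, 1600, 1400, 1150, 1100, 1100, 1100, 1050, 750, 650, 350, 350.
  1700 → disc 1 (new)  [load 1700/2000]
  1600 → disc 2 (new)  [load 1600/2000]
  1400 → disc 3 (new)  [load 1400/2000]
  1150 → disc 4 (new)  [load 1150/2000]
  1100 → disc 5 (new)  [load 1100/2000]
  1100 → disc 6 (new)  [load 1100/2000]
  1100 → disc 7 (new)  [load 1100/2000]
  1050 → disc 8 (new)  [load 1050/2000]
  750 → disc 4  [load 1900/2000]
  650 → disc 5  [load 1750/2000]
  350 → disc 2  [load 1950/2000]
  350 → disc 3  [load 1750/2000]
8 discs opened.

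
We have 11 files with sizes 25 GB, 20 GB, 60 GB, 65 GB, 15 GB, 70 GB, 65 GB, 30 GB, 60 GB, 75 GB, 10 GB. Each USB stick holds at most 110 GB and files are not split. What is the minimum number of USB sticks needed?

6

Total = 75 + 70 + 65 + 65 + 60 + 60 + 30 + 25 + 20 + 15 + 10 = 495 GB.
Lower bound: ⌈495/110⌉ = 5 USB sticks.
Also, 6 files each exceed 55 GB, and no two of those can share a USB stick, so at least 6 USB sticks are needed.
A packing using 6 USB sticks:
  USB stick 1: 75 + 30 = 105
  USB stick 2: 70 + 25 + 15 = 110
  USB stick 3: 65 + 20 + 10 = 95
  USB stick 4: 65 = 65
  USB stick 5: 60 = 60
  USB stick 6: 60 = 60
This matches the lower bound, so 6 is optimal.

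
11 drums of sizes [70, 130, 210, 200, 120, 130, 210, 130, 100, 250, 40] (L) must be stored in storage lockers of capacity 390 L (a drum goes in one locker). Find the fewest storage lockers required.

5

Total = 250 + 210 + 210 + 200 + 130 + 130 + 130 + 120 + 100 + 70 + 40 = 1590 L.
Lower bound: ⌈1590/390⌉ = 5 storage lockers.
A packing using 5 storage lockers:
  locker 1: 250 + 130 = 380
  locker 2: 210 + 130 + 40 = 380
  locker 3: 210 + 130 = 340
  locker 4: 200 + 120 + 70 = 390
  locker 5: 100 = 100
This matches the lower bound, so 5 is optimal.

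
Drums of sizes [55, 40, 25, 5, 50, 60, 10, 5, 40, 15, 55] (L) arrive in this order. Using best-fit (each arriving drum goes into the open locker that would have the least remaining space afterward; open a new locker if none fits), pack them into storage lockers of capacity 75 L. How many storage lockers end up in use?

6

  55 → locker 1 (new)  [load 55/75]
  40 → locker 2 (new)  [load 40/75]
  25 → locker 2  [load 65/75]
  5 → locker 2  [load 70/75]
  50 → locker 3 (new)  [load 50/75]
  60 → locker 4 (new)  [load 60/75]
  10 → locker 4  [load 70/75]
  5 → locker 2  [load 75/75]
  40 → locker 5 (new)  [load 40/75]
  15 → locker 1  [load 70/75]
  55 → locker 6 (new)  [load 55/75]
6 storage lockers opened.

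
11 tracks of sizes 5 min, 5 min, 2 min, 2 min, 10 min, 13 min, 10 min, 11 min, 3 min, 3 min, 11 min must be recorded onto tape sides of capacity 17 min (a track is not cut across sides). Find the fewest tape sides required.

Total = 13 + 11 + 11 + 10 + 10 + 5 + 5 + 3 + 3 + 2 + 2 = 75 min.
Lower bound: ⌈75/17⌉ = 5 tape sides.
A packing using 5 tape sides:
  side 1: 13 + 3 = 16
  side 2: 11 + 5 = 16
  side 3: 11 + 5 = 16
  side 4: 10 + 3 + 2 + 2 = 17
  side 5: 10 = 10
This matches the lower bound, so 5 is optimal.

5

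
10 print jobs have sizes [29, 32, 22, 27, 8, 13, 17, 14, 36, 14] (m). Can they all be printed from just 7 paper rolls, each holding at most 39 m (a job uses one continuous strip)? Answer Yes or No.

Yes

A valid assignment using 7 paper rolls:
  roll 1: 36 = 36
  roll 2: 32 = 32
  roll 3: 29 + 8 = 37
  roll 4: 27 = 27
  roll 5: 22 + 17 = 39
  roll 6: 14 + 14 = 28
  roll 7: 13 = 13
Every load is within 39 m, so 7 paper rolls suffice.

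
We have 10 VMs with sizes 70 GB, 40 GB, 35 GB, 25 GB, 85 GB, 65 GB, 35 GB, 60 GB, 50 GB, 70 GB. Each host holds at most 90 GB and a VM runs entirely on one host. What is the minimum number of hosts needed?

Total = 85 + 70 + 70 + 65 + 60 + 50 + 40 + 35 + 35 + 25 = 535 GB.
Lower bound: ⌈535/90⌉ = 6 hosts.
A packing using 7 hosts:
  host 1: 85 = 85
  host 2: 70 = 70
  host 3: 70 = 70
  host 4: 65 + 25 = 90
  host 5: 60 = 60
  host 6: 50 + 40 = 90
  host 7: 35 + 35 = 70
No arrangement into 6 hosts stays within capacity, so 7 is optimal.

7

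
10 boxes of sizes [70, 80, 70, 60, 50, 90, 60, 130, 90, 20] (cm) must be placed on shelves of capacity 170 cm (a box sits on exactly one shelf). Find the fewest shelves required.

Total = 130 + 90 + 90 + 80 + 70 + 70 + 60 + 60 + 50 + 20 = 720 cm.
Lower bound: ⌈720/170⌉ = 5 shelves.
A packing using 5 shelves:
  shelf 1: 130 + 20 = 150
  shelf 2: 90 + 80 = 170
  shelf 3: 90 + 70 = 160
  shelf 4: 70 + 60 = 130
  shelf 5: 60 + 50 = 110
This matches the lower bound, so 5 is optimal.

5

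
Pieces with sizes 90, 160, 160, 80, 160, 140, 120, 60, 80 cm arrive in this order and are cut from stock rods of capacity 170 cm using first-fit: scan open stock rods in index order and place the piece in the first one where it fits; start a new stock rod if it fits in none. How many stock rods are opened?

7

  90 → stock rod 1 (new)  [load 90/170]
  160 → stock rod 2 (new)  [load 160/170]
  160 → stock rod 3 (new)  [load 160/170]
  80 → stock rod 1  [load 170/170]
  160 → stock rod 4 (new)  [load 160/170]
  140 → stock rod 5 (new)  [load 140/170]
  120 → stock rod 6 (new)  [load 120/170]
  60 → stock rod 7 (new)  [load 60/170]
  80 → stock rod 7  [load 140/170]
7 stock rods opened.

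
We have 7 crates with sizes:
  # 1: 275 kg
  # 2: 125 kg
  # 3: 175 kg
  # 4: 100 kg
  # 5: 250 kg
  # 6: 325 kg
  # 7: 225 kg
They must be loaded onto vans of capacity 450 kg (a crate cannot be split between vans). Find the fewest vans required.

Total = 325 + 275 + 250 + 225 + 175 + 125 + 100 = 1475 kg.
Lower bound: ⌈1475/450⌉ = 4 vans.
A packing using 4 vans:
  van 1: 325 + 125 = 450
  van 2: 275 + 175 = 450
  van 3: 250 + 100 = 350
  van 4: 225 = 225
This matches the lower bound, so 4 is optimal.

4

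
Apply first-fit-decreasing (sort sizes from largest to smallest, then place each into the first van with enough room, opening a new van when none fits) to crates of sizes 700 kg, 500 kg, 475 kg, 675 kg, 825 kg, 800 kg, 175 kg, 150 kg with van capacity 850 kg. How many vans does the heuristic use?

Sorted descending: 825, 800, 700, 675, 500, 475, 175, 150.
  825 → van 1 (new)  [load 825/850]
  800 → van 2 (new)  [load 800/850]
  700 → van 3 (new)  [load 700/850]
  675 → van 4 (new)  [load 675/850]
  500 → van 5 (new)  [load 500/850]
  475 → van 6 (new)  [load 475/850]
  175 → van 4  [load 850/850]
  150 → van 3  [load 850/850]
6 vans opened.

6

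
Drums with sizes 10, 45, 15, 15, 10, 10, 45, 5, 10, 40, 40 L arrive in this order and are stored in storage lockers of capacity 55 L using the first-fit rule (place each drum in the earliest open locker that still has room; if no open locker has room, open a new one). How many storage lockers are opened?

5

  10 → locker 1 (new)  [load 10/55]
  45 → locker 1  [load 55/55]
  15 → locker 2 (new)  [load 15/55]
  15 → locker 2  [load 30/55]
  10 → locker 2  [load 40/55]
  10 → locker 2  [load 50/55]
  45 → locker 3 (new)  [load 45/55]
  5 → locker 2  [load 55/55]
  10 → locker 3  [load 55/55]
  40 → locker 4 (new)  [load 40/55]
  40 → locker 5 (new)  [load 40/55]
5 storage lockers opened.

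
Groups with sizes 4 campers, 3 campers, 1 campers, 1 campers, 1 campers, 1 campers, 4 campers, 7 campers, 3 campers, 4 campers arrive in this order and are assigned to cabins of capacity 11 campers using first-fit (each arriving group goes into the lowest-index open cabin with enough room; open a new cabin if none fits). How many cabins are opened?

3

  4 → cabin 1 (new)  [load 4/11]
  3 → cabin 1  [load 7/11]
  1 → cabin 1  [load 8/11]
  1 → cabin 1  [load 9/11]
  1 → cabin 1  [load 10/11]
  1 → cabin 1  [load 11/11]
  4 → cabin 2 (new)  [load 4/11]
  7 → cabin 2  [load 11/11]
  3 → cabin 3 (new)  [load 3/11]
  4 → cabin 3  [load 7/11]
3 cabins opened.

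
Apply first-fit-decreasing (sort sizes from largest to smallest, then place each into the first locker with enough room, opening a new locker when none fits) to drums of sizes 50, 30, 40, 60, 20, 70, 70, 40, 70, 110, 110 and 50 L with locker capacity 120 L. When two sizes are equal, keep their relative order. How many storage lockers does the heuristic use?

7

Sorted descending: 110, 110, 70, 70, 70, 60, 50, 50, 40, 40, 30, 20.
  110 → locker 1 (new)  [load 110/120]
  110 → locker 2 (new)  [load 110/120]
  70 → locker 3 (new)  [load 70/120]
  70 → locker 4 (new)  [load 70/120]
  70 → locker 5 (new)  [load 70/120]
  60 → locker 6 (new)  [load 60/120]
  50 → locker 3  [load 120/120]
  50 → locker 4  [load 120/120]
  40 → locker 5  [load 110/120]
  40 → locker 6  [load 100/120]
  30 → locker 7 (new)  [load 30/120]
  20 → locker 6  [load 120/120]
7 storage lockers opened.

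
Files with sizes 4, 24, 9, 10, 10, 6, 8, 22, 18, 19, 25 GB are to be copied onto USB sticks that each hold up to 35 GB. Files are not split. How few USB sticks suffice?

Total = 25 + 24 + 22 + 19 + 18 + 10 + 10 + 9 + 8 + 6 + 4 = 155 GB.
Lower bound: ⌈155/35⌉ = 5 USB sticks.
A packing using 5 USB sticks:
  USB stick 1: 25 + 10 = 35
  USB stick 2: 24 + 10 = 34
  USB stick 3: 22 + 9 + 4 = 35
  USB stick 4: 19 + 8 + 6 = 33
  USB stick 5: 18 = 18
This matches the lower bound, so 5 is optimal.

5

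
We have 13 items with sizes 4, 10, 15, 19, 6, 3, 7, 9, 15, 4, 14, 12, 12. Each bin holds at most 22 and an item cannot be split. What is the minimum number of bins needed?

Total = 19 + 15 + 15 + 14 + 12 + 12 + 10 + 9 + 7 + 6 + 4 + 4 + 3 = 130.
Lower bound: ⌈130/22⌉ = 6 bins.
A packing using 6 bins:
  bin 1: 19 + 3 = 22
  bin 2: 15 + 7 = 22
  bin 3: 15 + 6 = 21
  bin 4: 14 + 4 + 4 = 22
  bin 5: 12 + 10 = 22
  bin 6: 12 + 9 = 21
This matches the lower bound, so 6 is optimal.

6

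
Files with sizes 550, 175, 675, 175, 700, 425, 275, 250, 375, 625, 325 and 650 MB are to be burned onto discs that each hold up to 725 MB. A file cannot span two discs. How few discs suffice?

Total = 700 + 675 + 650 + 625 + 550 + 425 + 375 + 325 + 275 + 250 + 175 + 175 = 5200 MB.
Lower bound: ⌈5200/725⌉ = 8 discs.
A packing using 8 discs:
  disc 1: 700 = 700
  disc 2: 675 = 675
  disc 3: 650 = 650
  disc 4: 625 = 625
  disc 5: 550 + 175 = 725
  disc 6: 425 + 275 = 700
  disc 7: 375 + 325 = 700
  disc 8: 250 + 175 = 425
This matches the lower bound, so 8 is optimal.

8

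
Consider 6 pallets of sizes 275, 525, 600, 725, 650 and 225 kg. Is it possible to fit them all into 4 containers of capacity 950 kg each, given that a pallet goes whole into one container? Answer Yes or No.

A valid assignment using 4 containers:
  container 1: 725 + 225 = 950
  container 2: 650 + 275 = 925
  container 3: 600 = 600
  container 4: 525 = 525
Every load is within 950 kg, so 4 containers suffice.

Yes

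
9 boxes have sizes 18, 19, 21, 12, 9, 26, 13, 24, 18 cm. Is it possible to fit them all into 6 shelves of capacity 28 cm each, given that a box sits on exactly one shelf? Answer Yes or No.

Total = 160 cm; ⌈160/28⌉ = 6.
The bound of 6 does not rule out 6, but exhaustive search shows no assignment into 6 shelves of capacity 28 cm exists — the minimum is 7.

No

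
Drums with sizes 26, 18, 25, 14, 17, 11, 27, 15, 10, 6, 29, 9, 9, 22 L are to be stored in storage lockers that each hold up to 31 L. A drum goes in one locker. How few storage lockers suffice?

Total = 29 + 27 + 26 + 25 + 22 + 18 + 17 + 15 + 14 + 11 + 10 + 9 + 9 + 6 = 238 L.
Lower bound: ⌈238/31⌉ = 8 storage lockers.
A packing using 9 storage lockers:
  locker 1: 29 = 29
  locker 2: 27 = 27
  locker 3: 26 = 26
  locker 4: 25 + 6 = 31
  locker 5: 22 + 9 = 31
  locker 6: 18 + 11 = 29
  locker 7: 17 + 14 = 31
  locker 8: 15 + 10 = 25
  locker 9: 9 = 9
No arrangement into 8 storage lockers stays within capacity, so 9 is optimal.

9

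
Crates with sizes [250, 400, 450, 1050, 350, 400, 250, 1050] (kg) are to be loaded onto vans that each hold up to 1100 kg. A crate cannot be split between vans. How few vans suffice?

4

Total = 1050 + 1050 + 450 + 400 + 400 + 350 + 250 + 250 = 4200 kg.
Lower bound: ⌈4200/1100⌉ = 4 vans.
A packing using 4 vans:
  van 1: 1050 = 1050
  van 2: 1050 = 1050
  van 3: 450 + 400 + 250 = 1100
  van 4: 400 + 350 + 250 = 1000
This matches the lower bound, so 4 is optimal.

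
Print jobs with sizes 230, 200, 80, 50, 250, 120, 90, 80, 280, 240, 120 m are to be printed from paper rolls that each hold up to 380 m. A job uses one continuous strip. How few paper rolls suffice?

5

Total = 280 + 250 + 240 + 230 + 200 + 120 + 120 + 90 + 80 + 80 + 50 = 1740 m.
Lower bound: ⌈1740/380⌉ = 5 paper rolls.
A packing using 5 paper rolls:
  roll 1: 280 + 90 = 370
  roll 2: 250 + 120 = 370
  roll 3: 240 + 120 = 360
  roll 4: 230 + 80 + 50 = 360
  roll 5: 200 + 80 = 280
This matches the lower bound, so 5 is optimal.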